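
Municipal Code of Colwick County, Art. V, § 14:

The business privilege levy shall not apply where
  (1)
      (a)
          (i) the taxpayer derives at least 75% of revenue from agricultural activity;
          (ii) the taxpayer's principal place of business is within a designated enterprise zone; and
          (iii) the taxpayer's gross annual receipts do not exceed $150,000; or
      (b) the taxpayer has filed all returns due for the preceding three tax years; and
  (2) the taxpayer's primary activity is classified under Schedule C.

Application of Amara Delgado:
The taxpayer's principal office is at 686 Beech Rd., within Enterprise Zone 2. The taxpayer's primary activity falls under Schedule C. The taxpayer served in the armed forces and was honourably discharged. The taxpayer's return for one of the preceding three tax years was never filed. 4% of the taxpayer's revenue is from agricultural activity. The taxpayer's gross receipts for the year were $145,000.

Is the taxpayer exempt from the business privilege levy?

(i) ≥75% agricultural — not satisfied.
(ii) in enterprise zone — met.
(iii) receipts ≤ $150,000 — met.
(a): F AND T AND T → false.
(b) returns current — not met.
(1): F OR F → false.
(2) Schedule C activity — holds.
Overall = F AND T = false.

No — not exempt.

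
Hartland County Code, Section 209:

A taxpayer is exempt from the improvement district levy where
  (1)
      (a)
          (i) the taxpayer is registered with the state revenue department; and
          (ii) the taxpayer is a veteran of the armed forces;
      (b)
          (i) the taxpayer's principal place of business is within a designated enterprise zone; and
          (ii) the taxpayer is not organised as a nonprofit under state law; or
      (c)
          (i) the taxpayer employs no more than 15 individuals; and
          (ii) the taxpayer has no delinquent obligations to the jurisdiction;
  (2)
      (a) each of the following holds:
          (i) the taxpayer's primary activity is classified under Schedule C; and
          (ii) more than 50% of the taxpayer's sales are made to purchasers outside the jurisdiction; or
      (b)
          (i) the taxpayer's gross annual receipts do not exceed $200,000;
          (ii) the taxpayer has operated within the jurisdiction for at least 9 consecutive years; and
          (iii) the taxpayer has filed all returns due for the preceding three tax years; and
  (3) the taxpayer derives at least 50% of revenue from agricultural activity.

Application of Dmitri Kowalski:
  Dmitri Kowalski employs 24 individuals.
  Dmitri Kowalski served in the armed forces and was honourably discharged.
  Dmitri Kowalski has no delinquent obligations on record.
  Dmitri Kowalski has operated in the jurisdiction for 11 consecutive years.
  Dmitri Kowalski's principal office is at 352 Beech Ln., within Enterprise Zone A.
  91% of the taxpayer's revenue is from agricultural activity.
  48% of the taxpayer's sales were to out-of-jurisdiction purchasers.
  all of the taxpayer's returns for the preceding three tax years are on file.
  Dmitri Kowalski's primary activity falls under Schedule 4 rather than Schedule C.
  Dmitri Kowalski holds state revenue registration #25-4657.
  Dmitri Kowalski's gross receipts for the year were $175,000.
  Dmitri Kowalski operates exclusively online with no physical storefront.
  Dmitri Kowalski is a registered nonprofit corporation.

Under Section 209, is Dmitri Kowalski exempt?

Yes — exempt.

(i) state-registered — met.
(ii) veteran — met.
(a): T AND T → true.
(i) in enterprise zone — met.
(ii) not (nonprofit) — not met.
(b) = T AND F = false.
(i) ≤ 15 employees — not satisfied.
(ii) no delinquency — met.
(c): F AND T → false.
(1) = T OR F OR F = true.
(i) Schedule C activity — not met.
(ii) >50% out-of-jur. sales — not satisfied.
(a) = F AND F = false.
(i) receipts ≤ $200,000 — met.
(ii) ≥ 9 yrs in jurisdiction — holds.
(iii) returns current — met.
(b) = T AND T AND T = true.
(2): F OR T → true.
(3) ≥50% agricultural — satisfied.
So Overall is satisfied (T AND T AND T).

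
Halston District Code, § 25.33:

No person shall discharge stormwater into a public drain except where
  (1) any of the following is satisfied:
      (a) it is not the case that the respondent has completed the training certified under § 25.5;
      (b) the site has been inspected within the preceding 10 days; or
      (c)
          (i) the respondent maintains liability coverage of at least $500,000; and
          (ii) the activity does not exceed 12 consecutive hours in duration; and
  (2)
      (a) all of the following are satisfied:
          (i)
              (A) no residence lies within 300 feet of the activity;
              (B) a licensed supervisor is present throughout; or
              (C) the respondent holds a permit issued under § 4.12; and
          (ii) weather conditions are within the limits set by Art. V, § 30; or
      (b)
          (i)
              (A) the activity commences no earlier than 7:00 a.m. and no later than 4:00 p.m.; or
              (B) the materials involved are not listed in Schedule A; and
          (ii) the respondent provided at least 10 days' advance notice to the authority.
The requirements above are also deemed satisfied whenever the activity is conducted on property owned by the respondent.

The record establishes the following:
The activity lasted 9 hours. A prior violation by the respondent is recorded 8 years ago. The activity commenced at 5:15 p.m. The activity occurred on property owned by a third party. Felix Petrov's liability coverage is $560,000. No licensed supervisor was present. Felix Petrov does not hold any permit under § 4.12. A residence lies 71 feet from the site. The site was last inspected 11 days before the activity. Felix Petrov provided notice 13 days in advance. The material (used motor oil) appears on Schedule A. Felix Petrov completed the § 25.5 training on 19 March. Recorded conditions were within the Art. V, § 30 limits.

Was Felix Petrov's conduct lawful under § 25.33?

(a) not (training certified) — fails.
(b) site inspected — not satisfied.
(i) coverage ≥ $500,000 — met.
(ii) ≤ 12 hrs duration — satisfied.
(c) = T AND T = true.
(1): F OR F OR T → true.
(A) no residence in 300 ft — not satisfied.
(B) supervisor present — not satisfied.
(C) holds permit — not met.
(i) = F OR F OR F = false.
(ii) weather ok — met.
(a) = F AND T = false.
(A) start within hours — fails.
(B) not (Schedule A material) — fails.
So (i) is not satisfied (F OR F).
(ii) ≥10 days' notice — met.
So (b) is not satisfied (F AND T).
(2) = F OR F = false.
Overall: T AND F → false.
Exception (own property) — not satisfied.
Result: main false OR exception false → false.

No — unlawful.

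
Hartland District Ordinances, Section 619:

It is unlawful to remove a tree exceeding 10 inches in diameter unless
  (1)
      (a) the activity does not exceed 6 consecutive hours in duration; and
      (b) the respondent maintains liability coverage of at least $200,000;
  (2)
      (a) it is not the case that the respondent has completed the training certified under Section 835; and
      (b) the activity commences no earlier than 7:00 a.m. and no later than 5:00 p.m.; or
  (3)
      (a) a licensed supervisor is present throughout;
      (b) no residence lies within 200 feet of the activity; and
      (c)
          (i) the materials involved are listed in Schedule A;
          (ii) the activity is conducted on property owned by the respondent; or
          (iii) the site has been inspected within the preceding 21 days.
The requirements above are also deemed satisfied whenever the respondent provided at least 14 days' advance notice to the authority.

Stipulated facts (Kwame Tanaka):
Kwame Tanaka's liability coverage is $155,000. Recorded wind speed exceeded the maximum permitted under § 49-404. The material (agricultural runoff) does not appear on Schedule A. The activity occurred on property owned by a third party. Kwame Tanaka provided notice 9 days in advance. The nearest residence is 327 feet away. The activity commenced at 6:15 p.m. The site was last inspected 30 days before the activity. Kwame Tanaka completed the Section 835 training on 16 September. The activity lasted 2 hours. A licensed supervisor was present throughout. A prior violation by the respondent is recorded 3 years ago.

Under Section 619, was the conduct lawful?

(a) ≤ 6 hrs duration — satisfied.
(b) coverage ≥ $200,000 — not satisfied.
(1) = T AND F = false.
(a) not (training certified) — not satisfied.
(b) start within hours — not satisfied.
(2) = F AND F = false.
(a) supervisor present — met.
(b) no residence in 200 ft — holds.
(i) Schedule A material — fails.
(ii) own property — not met.
(iii) site inspected — fails.
(c) = F OR F OR F = false.
So (3) is not satisfied (T AND T AND F).
So Overall is not satisfied (F OR F OR F).
Exception (≥14 days' notice) — not satisfied.
Result: main false OR exception false → false.

No — unlawful.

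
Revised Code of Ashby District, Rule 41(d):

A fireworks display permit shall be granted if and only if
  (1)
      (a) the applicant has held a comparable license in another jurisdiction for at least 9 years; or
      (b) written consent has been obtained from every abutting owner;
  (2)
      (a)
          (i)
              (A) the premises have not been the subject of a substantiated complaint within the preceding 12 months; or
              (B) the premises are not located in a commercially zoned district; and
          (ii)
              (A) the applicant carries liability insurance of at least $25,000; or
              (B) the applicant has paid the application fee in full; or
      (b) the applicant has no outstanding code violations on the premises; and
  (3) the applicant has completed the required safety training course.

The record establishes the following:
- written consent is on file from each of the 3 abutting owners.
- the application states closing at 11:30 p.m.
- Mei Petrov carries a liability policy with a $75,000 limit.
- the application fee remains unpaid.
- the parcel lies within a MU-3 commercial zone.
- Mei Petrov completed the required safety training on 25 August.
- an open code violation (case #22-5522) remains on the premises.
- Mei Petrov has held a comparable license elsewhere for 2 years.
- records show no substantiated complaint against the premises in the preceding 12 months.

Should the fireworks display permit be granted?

(a) prior license ≥ 9 yr — not satisfied.
(b) all abutters consent — holds.
(1) = F OR T = true.
(A) no complaint in 12 mo. — holds.
(B) not (commercially zoned) — not satisfied.
(i) = T OR F = true.
(A) insurance ≥ $25,000 — met.
(B) fee paid — not satisfied.
So (ii) is satisfied (T OR F).
So (a) is satisfied (T AND T).
(b) no code violations — not met.
So (2) is satisfied (T OR F).
(3) safety training — satisfied.
Overall = T AND T AND T = true.

Yes — granted.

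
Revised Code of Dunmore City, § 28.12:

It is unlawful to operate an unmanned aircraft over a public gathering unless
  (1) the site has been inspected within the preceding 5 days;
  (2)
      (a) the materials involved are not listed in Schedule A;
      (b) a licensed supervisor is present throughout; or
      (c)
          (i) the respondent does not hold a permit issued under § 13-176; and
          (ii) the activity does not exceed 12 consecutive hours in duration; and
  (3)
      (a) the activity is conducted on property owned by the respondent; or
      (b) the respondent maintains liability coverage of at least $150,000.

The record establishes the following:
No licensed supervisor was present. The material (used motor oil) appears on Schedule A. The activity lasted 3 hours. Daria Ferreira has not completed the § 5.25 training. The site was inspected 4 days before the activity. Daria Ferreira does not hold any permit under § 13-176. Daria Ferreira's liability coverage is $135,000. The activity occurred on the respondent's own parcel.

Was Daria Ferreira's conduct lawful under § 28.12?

(1) site inspected — holds.
(a) not (Schedule A material) — not satisfied.
(b) supervisor present — fails.
(i) not (holds permit) — holds.
(ii) ≤ 12 hrs duration — holds.
So (c) is satisfied (T AND T).
So (2) is satisfied (F OR F OR T).
(a) own property — satisfied.
(b) coverage ≥ $150,000 — fails.
So (3) is satisfied (T OR F).
Overall: T AND T AND T → true.

Yes — lawful.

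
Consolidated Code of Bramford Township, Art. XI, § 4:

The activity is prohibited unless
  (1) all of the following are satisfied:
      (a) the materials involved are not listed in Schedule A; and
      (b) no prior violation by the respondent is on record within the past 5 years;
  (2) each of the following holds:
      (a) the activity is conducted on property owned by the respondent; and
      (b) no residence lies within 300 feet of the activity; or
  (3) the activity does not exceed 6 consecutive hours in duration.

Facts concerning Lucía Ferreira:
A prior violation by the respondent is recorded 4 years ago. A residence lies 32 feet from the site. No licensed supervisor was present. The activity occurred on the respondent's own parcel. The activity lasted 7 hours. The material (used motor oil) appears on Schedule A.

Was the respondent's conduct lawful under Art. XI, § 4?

No — unlawful.

(a) not (Schedule A material) — fails.
(b) no prior violation — fails.
(1): F AND F → false.
(a) own property — holds.
(b) no residence in 300 ft — not met.
So (2) is not satisfied (T AND F).
(3) ≤ 6 hrs duration — not met.
Overall: F OR F OR F → false.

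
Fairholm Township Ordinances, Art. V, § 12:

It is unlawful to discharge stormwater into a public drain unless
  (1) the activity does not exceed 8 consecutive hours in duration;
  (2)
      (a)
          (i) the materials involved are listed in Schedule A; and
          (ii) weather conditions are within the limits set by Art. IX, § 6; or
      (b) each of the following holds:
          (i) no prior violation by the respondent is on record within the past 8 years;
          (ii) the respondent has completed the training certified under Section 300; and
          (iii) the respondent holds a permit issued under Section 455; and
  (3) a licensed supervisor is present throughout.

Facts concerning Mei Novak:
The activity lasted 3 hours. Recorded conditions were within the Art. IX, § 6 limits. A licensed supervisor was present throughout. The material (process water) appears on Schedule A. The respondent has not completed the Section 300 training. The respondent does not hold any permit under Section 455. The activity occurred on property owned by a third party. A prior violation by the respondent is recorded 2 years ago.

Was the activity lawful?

Yes — lawful.

(1) ≤ 8 hrs duration — holds.
(i) Schedule A material — satisfied.
(ii) weather ok — holds.
So (a) is satisfied (T AND T).
(i) no prior violation — fails.
(ii) training certified — not satisfied.
(iii) holds permit — not satisfied.
(b) = F AND F AND F = false.
So (2) is satisfied (T OR F).
(3) supervisor present — holds.
Overall: T AND T AND T → true.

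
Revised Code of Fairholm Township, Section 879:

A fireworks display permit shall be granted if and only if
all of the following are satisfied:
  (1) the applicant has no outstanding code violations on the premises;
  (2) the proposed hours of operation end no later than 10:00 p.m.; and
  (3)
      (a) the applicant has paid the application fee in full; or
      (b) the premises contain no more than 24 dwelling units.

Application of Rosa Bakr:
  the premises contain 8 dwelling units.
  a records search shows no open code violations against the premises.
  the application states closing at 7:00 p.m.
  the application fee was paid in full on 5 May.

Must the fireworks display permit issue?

Yes — granted.

(1) no code violations — met.
(2) closes by 10 p.m. — holds.
(a) fee paid — satisfied.
(b) ≤ 24 units — met.
(3): T OR T → true.
So Overall is satisfied (T AND T AND T).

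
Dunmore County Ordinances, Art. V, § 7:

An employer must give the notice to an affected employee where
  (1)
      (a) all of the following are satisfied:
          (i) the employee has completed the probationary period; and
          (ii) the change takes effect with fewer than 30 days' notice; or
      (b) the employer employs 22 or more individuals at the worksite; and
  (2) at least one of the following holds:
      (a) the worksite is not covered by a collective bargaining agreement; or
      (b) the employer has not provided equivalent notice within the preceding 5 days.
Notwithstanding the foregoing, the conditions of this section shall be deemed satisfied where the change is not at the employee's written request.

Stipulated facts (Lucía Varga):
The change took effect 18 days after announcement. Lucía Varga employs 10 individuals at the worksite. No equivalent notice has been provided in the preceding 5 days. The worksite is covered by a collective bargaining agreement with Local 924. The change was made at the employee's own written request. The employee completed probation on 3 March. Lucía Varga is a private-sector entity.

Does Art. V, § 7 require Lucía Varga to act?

Yes — required.

(i) past probation — satisfied.
(ii) < 30 days' notice — met.
So (a) is satisfied (T AND T).
(b) ≥ 22 at site — fails.
So (1) is satisfied (T OR F).
(a) no CBA — not satisfied.
(b) no recent notice — satisfied.
(2): F OR T → true.
Overall = T AND T = true.
Exception (not employee-requested) — not satisfied.
Result: main true OR exception false → true.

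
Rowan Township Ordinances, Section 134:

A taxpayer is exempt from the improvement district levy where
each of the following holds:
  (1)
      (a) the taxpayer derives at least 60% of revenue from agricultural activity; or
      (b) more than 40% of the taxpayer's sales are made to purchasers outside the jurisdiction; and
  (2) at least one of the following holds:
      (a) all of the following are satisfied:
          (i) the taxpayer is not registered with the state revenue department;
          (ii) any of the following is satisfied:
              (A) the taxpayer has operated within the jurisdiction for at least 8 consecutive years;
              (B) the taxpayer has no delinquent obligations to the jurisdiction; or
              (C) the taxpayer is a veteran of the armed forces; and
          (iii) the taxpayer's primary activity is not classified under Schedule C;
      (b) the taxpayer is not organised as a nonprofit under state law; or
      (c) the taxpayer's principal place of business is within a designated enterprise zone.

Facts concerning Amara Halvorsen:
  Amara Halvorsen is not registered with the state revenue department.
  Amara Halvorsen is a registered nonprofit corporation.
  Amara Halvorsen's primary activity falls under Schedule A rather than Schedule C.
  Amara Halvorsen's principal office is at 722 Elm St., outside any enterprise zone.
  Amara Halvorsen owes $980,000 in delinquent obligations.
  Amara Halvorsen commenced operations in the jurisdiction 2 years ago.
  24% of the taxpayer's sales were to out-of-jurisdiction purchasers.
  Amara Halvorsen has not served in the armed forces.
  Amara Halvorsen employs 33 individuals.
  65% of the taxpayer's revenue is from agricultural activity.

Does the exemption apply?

No — not exempt.

(a) ≥60% agricultural — met.
(b) >40% out-of-jur. sales — not satisfied.
(1) = T OR F = true.
(i) not (state-registered) — holds.
(A) ≥ 8 yrs in jurisdiction — not satisfied.
(B) no delinquency — not satisfied.
(C) veteran — not satisfied.
(ii) = F OR F OR F = false.
(iii) not (Schedule C activity) — holds.
So (a) is not satisfied (T AND F AND T).
(b) not (nonprofit) — fails.
(c) in enterprise zone — fails.
(2): F OR F OR F → false.
So Overall is not satisfied (T AND F).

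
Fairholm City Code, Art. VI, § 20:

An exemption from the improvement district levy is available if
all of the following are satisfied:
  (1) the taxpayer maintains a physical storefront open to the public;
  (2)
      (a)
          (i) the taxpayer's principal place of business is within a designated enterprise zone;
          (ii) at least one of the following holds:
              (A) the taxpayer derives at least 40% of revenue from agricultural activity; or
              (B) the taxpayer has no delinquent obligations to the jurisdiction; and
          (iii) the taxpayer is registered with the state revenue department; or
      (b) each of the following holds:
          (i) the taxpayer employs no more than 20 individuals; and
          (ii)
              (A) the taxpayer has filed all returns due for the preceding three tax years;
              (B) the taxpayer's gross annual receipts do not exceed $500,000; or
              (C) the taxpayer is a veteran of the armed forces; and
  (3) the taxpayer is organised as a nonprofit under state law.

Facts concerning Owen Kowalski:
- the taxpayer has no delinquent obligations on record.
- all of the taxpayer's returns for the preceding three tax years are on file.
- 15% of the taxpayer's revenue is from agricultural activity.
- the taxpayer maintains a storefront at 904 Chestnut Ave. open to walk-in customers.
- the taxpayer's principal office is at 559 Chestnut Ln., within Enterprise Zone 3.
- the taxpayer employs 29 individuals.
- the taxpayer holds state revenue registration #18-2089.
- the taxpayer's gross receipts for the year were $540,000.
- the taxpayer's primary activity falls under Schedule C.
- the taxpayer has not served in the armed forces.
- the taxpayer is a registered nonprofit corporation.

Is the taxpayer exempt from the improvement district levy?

(1) has storefront — holds.
(i) in enterprise zone — met.
(A) ≥40% agricultural — fails.
(B) no delinquency — met.
(ii): F OR T → true.
(iii) state-registered — met.
(a): T AND T AND T → true.
(i) ≤ 20 employees — fails.
(A) returns current — met.
(B) receipts ≤ $500,000 — not met.
(C) veteran — not met.
(ii) = T OR F OR F = true.
So (b) is not satisfied (F AND T).
So (2) is satisfied (T OR F).
(3) nonprofit — satisfied.
Overall = T AND T AND T = true.

Yes — exempt.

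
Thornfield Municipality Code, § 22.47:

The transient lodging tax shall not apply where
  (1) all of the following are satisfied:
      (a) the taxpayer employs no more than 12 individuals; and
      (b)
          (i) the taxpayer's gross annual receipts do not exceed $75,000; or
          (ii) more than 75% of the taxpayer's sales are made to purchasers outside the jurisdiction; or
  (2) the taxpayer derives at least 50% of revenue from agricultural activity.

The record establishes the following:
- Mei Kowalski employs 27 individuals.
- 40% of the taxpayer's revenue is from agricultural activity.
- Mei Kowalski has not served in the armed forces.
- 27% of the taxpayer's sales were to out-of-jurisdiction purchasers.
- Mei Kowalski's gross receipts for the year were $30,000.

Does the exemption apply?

(a) ≤ 12 employees — not met.
(i) receipts ≤ $75,000 — met.
(ii) >75% out-of-jur. sales — not met.
So (b) is satisfied (T OR F).
So (1) is not satisfied (F AND T).
(2) ≥50% agricultural — not met.
Overall = F OR F = false.

No — not exempt.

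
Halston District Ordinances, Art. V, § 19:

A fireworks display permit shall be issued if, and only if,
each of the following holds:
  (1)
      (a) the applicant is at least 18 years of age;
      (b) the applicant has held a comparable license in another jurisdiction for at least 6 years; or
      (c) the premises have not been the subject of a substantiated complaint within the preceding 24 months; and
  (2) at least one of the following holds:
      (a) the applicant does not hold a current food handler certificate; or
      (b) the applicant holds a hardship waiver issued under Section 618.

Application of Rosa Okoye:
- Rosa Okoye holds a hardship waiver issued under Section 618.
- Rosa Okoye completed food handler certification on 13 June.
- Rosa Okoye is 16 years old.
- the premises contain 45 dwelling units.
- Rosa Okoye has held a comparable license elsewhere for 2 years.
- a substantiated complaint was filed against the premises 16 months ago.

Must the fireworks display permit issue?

No — denied.

(a) age ≥ 18 — fails.
(b) prior license ≥ 6 yr — not met.
(c) no complaint in 24 mo. — fails.
(1) = F OR F OR F = false.
(a) not (food handler cert.) — not satisfied.
(b) hardship waiver — holds.
(2) = F OR T = true.
Overall = F AND T = false.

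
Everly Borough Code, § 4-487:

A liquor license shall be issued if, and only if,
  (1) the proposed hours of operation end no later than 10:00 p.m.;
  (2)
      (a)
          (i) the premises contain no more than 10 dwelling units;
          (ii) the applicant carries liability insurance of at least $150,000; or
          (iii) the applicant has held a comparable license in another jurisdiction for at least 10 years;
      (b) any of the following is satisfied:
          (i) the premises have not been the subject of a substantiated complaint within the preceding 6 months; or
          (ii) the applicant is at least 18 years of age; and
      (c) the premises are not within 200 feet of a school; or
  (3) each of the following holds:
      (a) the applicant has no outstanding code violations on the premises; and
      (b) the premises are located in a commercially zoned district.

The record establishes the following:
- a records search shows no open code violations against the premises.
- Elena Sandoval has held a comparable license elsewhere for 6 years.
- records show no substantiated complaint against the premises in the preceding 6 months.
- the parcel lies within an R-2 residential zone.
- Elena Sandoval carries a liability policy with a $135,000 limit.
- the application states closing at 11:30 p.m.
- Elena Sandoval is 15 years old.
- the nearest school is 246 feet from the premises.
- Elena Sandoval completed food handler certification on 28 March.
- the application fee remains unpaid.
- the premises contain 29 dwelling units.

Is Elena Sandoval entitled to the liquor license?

No — denied.

(1) closes by 10 p.m. — fails.
(i) ≤ 10 units — not satisfied.
(ii) insurance ≥ $150,000 — not met.
(iii) prior license ≥ 10 yr — fails.
(a) = F OR F OR F = false.
(i) no complaint in 6 mo. — holds.
(ii) age ≥ 18 — fails.
So (b) is satisfied (T OR F).
(c) ≥200 ft from school — met.
So (2) is not satisfied (F AND T AND T).
(a) no code violations — holds.
(b) commercially zoned — not satisfied.
So (3) is not satisfied (T AND F).
Overall = F OR F OR F = false.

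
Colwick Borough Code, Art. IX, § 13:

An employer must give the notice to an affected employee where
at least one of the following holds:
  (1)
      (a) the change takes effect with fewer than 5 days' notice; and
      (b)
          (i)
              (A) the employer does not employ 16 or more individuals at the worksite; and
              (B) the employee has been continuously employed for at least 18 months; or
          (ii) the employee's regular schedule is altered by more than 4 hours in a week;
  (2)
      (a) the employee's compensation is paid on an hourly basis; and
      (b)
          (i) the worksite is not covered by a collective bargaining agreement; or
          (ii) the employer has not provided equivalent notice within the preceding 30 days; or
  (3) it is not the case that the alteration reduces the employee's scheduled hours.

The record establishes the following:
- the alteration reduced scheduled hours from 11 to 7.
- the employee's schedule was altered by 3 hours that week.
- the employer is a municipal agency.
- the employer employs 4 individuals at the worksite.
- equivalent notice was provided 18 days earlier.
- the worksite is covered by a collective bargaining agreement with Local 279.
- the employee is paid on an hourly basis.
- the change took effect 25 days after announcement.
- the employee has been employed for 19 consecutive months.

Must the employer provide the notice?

No — not required.

(a) < 5 days' notice — fails.
(A) not (≥ 16 at site) — met.
(B) tenure ≥ 18 mo. — met.
(i): T AND T → true.
(ii) schedule shift > 4h — not met.
(b): T OR F → true.
(1): F AND T → false.
(a) hourly-paid — holds.
(i) no CBA — not met.
(ii) no recent notice — not met.
(b): F OR F → false.
(2): T AND F → false.
(3) not (hours reduced) — not met.
Overall: F OR F OR F → false.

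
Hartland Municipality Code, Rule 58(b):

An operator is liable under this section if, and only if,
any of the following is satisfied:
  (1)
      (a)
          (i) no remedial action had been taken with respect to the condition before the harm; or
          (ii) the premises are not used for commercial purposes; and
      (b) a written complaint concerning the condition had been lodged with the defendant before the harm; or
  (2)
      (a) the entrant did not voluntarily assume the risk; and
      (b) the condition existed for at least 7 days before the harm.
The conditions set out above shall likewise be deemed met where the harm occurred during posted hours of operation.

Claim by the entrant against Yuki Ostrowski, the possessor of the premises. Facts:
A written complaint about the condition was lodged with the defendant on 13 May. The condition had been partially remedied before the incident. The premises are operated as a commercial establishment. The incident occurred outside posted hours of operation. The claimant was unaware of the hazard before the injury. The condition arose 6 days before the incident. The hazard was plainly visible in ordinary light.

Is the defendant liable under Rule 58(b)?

No — not liable.

(i) no remedial action — fails.
(ii) not (commercial use) — not met.
(a): F OR F → false.
(b) complaint lodged — holds.
(1) = F AND T = false.
(a) no assumed risk — holds.
(b) condition ≥7 days old — not satisfied.
(2): T AND F → false.
So Overall is not satisfied (F OR F).
Exception (during posted hours) — not satisfied.
Result: main false OR exception false → false.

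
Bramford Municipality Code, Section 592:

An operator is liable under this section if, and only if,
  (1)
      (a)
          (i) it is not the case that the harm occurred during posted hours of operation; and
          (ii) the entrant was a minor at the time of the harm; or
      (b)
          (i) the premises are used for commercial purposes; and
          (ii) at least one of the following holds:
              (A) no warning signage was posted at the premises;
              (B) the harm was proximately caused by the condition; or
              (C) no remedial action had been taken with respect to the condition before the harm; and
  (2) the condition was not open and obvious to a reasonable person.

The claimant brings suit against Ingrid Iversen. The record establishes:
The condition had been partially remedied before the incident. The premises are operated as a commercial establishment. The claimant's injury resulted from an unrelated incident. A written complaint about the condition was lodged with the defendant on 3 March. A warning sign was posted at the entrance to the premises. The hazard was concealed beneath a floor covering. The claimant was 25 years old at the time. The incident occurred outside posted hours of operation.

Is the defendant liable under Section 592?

No — not liable.

(i) not (during posted hours) — holds.
(ii) entrant a minor — fails.
(a): T AND F → false.
(i) commercial use — met.
(A) no signage posted — fails.
(B) proximate cause — not satisfied.
(C) no remedial action — not met.
(ii): F OR F OR F → false.
(b): T AND F → false.
(1): F OR F → false.
(2) not open/obvious — satisfied.
So Overall is not satisfied (F AND T).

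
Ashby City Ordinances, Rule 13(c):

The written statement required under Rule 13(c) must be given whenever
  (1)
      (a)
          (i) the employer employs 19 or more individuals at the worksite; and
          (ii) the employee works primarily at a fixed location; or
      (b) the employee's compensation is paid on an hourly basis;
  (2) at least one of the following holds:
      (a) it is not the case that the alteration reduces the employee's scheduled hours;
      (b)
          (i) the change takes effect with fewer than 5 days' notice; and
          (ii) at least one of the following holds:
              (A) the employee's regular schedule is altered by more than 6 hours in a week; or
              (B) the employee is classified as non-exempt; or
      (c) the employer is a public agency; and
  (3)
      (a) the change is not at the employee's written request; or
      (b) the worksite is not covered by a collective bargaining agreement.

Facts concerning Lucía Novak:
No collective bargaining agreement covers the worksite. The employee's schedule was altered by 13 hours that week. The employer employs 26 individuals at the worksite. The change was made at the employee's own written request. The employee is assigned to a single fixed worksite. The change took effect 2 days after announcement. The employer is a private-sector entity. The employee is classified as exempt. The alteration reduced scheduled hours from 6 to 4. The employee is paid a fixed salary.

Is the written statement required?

Yes — required.

(i) ≥ 19 at site — met.
(ii) fixed location — holds.
So (a) is satisfied (T AND T).
(b) hourly-paid — not met.
(1) = T OR F = true.
(a) not (hours reduced) — not met.
(i) < 5 days' notice — satisfied.
(A) schedule shift > 6h — met.
(B) non-exempt — not met.
So (ii) is satisfied (T OR F).
(b) = T AND T = true.
(c) public agency — not satisfied.
(2) = F OR T OR F = true.
(a) not employee-requested — fails.
(b) no CBA — holds.
So (3) is satisfied (F OR T).
So Overall is satisfied (T AND T AND T).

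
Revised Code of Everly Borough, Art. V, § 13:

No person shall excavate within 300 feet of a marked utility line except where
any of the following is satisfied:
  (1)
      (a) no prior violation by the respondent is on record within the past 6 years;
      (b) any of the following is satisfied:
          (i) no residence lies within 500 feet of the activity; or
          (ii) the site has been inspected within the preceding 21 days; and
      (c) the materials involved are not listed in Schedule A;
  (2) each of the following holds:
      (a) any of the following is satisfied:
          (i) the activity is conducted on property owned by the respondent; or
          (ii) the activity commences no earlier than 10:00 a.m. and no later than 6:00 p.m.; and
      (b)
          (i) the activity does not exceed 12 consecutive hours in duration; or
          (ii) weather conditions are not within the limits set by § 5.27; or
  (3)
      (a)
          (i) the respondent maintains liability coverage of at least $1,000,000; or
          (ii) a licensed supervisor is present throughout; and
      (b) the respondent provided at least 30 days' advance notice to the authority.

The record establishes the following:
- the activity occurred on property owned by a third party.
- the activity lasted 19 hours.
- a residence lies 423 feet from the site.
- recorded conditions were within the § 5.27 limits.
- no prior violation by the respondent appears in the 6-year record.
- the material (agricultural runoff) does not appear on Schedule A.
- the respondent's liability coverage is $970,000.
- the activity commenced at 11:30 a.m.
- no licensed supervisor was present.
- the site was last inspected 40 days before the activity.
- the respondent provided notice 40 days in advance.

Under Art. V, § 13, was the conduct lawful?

(a) no prior violation — met.
(i) no residence in 500 ft — not met.
(ii) site inspected — fails.
So (b) is not satisfied (F OR F).
(c) not (Schedule A material) — satisfied.
So (1) is not satisfied (T AND F AND T).
(i) own property — fails.
(ii) start within hours — holds.
(a): F OR T → true.
(i) ≤ 12 hrs duration — not satisfied.
(ii) not (weather ok) — not satisfied.
(b): F OR F → false.
(2): T AND F → false.
(i) coverage ≥ $1,000,000 — not met.
(ii) supervisor present — not satisfied.
(a) = F OR F = false.
(b) ≥30 days' notice — satisfied.
So (3) is not satisfied (F AND T).
Overall = F OR F OR F = false.

No — unlawful.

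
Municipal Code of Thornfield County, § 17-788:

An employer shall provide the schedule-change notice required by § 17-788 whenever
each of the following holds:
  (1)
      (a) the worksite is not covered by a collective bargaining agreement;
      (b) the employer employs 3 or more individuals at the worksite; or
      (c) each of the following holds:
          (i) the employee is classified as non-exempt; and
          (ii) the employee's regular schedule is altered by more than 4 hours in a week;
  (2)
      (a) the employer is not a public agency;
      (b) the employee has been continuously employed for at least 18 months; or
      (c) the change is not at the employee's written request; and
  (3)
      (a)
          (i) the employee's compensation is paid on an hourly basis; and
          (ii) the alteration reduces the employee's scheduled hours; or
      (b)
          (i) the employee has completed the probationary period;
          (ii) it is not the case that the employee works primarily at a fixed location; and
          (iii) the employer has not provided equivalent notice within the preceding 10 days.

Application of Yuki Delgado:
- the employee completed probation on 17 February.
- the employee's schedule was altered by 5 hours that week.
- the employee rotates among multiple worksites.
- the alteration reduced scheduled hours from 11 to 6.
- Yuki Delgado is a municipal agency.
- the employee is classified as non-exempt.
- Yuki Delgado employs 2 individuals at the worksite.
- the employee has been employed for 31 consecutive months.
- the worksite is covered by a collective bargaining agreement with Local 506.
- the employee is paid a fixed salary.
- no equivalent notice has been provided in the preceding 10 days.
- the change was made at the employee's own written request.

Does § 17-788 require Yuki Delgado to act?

(a) no CBA — not met.
(b) ≥ 3 at site — fails.
(i) non-exempt — holds.
(ii) schedule shift > 4h — met.
(c) = T AND T = true.
(1): F OR F OR T → true.
(a) not (public agency) — not met.
(b) tenure ≥ 18 mo. — met.
(c) not employee-requested — not met.
So (2) is satisfied (F OR T OR F).
(i) hourly-paid — not met.
(ii) hours reduced — holds.
(a) = F AND T = false.
(i) past probation — satisfied.
(ii) not (fixed location) — holds.
(iii) no recent notice — met.
(b) = T AND T AND T = true.
(3) = F OR T = true.
Overall = T AND T AND T = true.

Yes — required.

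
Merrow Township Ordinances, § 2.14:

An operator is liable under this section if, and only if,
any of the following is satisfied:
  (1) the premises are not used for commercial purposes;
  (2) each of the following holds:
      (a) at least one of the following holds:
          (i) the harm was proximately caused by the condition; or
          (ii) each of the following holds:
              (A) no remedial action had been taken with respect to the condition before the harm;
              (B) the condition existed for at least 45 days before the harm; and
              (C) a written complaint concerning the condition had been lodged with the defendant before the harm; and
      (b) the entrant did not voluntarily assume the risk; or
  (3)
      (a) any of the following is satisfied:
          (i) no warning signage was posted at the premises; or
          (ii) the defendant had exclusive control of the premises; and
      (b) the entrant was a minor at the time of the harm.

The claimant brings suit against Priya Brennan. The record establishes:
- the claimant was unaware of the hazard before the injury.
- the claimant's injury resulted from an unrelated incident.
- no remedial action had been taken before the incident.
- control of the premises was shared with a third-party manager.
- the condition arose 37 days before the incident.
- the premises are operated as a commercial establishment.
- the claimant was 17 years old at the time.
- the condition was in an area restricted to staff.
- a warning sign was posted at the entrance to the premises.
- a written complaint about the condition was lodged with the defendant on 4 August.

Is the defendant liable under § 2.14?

No — not liable.

(1) not (commercial use) — fails.
(i) proximate cause — fails.
(A) no remedial action — satisfied.
(B) condition ≥45 days old — not met.
(C) complaint lodged — met.
(ii): T AND F AND T → false.
So (a) is not satisfied (F OR F).
(b) no assumed risk — holds.
So (2) is not satisfied (F AND T).
(i) no signage posted — not satisfied.
(ii) exclusive control — not met.
(a) = F OR F = false.
(b) entrant a minor — satisfied.
So (3) is not satisfied (F AND T).
So Overall is not satisfied (F OR F OR F).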